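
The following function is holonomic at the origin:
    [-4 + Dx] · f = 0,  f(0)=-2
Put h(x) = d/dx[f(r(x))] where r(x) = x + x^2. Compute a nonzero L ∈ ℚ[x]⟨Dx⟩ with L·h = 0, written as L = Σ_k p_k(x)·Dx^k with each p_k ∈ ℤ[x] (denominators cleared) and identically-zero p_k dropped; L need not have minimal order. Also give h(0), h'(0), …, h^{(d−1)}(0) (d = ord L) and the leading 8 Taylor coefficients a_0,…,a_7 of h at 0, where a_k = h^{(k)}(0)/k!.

L = (6 + 16·x + 16·x^2) + (-1 - 2·x)·Dx  (order 1).
h: a_k = -8, -48, -160, -1216/3, -832, -22144/15, -104192/45, -23040/7, …
ICs: h(0) = -8.

f: a_k = -2, -8, -16, -64/3, -64/3, -256/15, -512/45, -2048/315, …
h₀=f(r): pull back L_f along r ⇒ L₀.
h=h₀': d/dx-closure on L₀ ⇒ L.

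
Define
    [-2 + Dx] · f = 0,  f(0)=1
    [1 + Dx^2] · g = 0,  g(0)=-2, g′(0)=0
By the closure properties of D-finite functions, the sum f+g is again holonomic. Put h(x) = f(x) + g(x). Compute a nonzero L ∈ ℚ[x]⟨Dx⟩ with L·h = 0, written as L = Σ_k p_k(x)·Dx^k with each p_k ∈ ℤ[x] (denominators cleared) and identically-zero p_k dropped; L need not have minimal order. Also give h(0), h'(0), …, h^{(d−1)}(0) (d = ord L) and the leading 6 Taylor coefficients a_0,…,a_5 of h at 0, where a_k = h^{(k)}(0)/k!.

L = -2 + Dx - 2·Dx^2 + Dx^3  (order 3).
h: a_k = -1, 2, 3, 4/3, 7/12, 4/15, …
ICs: h(0) = -1, h′(0) = 2, h′′(0) = 6.

f: a_k = 1, 2, 2, 4/3, 2/3, 4/15, …
g: a_k = -2, 0, 1, 0, -1/12, 0, …
Weyl lclm of L_f,L_g ⇒ L₀ (ord ≤ 3).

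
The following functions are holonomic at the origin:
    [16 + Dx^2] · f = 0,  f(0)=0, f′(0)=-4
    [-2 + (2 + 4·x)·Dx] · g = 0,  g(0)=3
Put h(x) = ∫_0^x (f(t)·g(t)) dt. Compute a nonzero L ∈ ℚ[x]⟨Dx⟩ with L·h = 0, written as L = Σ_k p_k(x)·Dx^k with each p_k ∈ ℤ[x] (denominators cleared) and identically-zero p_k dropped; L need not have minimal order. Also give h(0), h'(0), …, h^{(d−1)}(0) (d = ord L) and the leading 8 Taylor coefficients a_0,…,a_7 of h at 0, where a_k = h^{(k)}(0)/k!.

f: a_k = 0, -4, 0, 32/3, 0, -128/15, 0, 1024/315, …
g: a_k = 3, 3, -3/2, 3/2, -15/8, 21/8, -63/16, 99/16, …
L₀ := L_f ⊗_s L_g (sym. prod.), ord ≤ 2.
Integrate: L := L₀·Dx.
L = (19 + 64·x + 64·x^2)·Dx + (-2 - 4·x)·Dx^2 + (1 + 4·x + 4·x^2)·Dx^3  (order 3).
h: a_k = 0, 0, -6, -4, 19/2, 26/5, -341/60, -201/70, …
ICs: h(0) = 0, h′(0) = 0, h′′(0) = -12.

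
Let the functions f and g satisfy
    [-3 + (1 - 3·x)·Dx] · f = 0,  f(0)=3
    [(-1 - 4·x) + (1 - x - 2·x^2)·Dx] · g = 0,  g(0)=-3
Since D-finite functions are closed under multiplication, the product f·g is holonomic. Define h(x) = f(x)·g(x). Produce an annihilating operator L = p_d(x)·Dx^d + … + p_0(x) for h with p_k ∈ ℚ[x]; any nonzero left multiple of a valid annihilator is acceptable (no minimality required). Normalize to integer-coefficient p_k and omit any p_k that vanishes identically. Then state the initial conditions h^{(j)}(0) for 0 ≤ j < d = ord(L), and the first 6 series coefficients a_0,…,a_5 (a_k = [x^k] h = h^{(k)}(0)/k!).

L = (-4 + 2·x + 18·x^2) + (1 - 4·x + x^2 + 6·x^3)·Dx  (order 1).
h: a_k = -9, -36, -135, -450, -1449, -4536, …
ICs: h(0) = -9.

f: a_k = 3, 9, 27, 81, 243, 729, …
g: a_k = -3, -3, -9, -15, -33, -63, …
Product ⇒ symmetric product L₀, ord ≤ 1.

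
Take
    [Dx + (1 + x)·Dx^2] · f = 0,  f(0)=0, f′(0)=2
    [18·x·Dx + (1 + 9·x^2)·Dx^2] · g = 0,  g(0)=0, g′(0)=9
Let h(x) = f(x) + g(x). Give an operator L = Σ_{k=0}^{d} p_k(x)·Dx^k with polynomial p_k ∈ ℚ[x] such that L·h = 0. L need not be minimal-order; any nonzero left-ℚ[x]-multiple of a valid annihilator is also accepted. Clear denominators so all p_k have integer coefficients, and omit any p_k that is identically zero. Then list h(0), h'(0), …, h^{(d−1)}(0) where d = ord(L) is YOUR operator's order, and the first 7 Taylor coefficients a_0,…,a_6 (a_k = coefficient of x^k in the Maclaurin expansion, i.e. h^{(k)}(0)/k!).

L = (-18 - 54·x + 486·x^2 + 162·x^3)·Dx + (-20 - 36·x + 432·x^2 + 972·x^3 + 324·x^4)·Dx^2 + (-1 + 17·x + 18·x^2 + 162·x^3 + 243·x^4 + 81·x^5)·Dx^3  (order 3).
h: a_k = 0, 11, -1, -79/3, -1/2, 731/5, -1/3, …
ICs: h(0) = 0, h′(0) = 11, h′′(0) = -2.

f: a_k = 0, 2, -1, 2/3, -1/2, 2/5, -1/3, …
g: a_k = 0, 9, 0, -27, 0, 729/5, 0, …
Weyl lclm of L_f,L_g ⇒ L₀ (ord ≤ 4).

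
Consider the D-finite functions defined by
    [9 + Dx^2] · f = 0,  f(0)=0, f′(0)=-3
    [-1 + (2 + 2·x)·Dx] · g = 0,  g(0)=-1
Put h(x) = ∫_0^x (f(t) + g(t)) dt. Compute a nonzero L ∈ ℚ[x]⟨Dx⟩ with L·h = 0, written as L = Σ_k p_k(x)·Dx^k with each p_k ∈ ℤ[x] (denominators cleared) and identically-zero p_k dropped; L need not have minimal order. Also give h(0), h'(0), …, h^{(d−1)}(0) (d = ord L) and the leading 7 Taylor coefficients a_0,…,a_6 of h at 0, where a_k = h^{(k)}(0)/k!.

L = (-351 - 648·x - 324·x^2)·Dx + (630 + 1926·x + 1944·x^2 + 648·x^3)·Dx^2 + (-39 - 72·x - 36·x^2)·Dx^3 + (70 + 214·x + 216·x^2 + 72·x^3)·Dx^4  (order 4).
h: a_k = 0, -1, -7/4, 1/24, 71/64, 1/128, -2627/7680, …
ICs: h(0) = 0, h′(0) = -1, h′′(0) = -7/2, h′′′(0) = 1/4.

f: a_k = 0, -3, 0, 9/2, 0, -81/40, 0, …
g: a_k = -1, -1/2, 1/8, -1/16, 5/128, -7/256, 21/1024, …
Weyl lclm of L_f,L_g ⇒ L₀ (ord ≤ 3).
h=∫h₀ ⇒ L = L₀·Dx.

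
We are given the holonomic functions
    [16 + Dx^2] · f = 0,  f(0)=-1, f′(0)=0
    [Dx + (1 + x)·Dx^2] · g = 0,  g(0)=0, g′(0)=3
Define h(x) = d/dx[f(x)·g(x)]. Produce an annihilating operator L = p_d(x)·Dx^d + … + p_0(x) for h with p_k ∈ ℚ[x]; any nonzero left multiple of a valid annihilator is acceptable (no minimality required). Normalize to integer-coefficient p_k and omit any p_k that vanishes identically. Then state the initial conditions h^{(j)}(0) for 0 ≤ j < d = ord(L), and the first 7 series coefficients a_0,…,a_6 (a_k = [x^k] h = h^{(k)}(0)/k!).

f: a_k = -1, 0, 8, 0, -32/3, 0, 256/45, …
g: a_k = 0, 3, -3/2, 1, -3/4, 3/5, -1/2, …
f·g: L₀ = L_f ⊗_s L_g, ord ≤ 2·2.
h=h₀': d/dx-closure on L₀ ⇒ L.
L = (96160 + 647168·x + 1757184·x^2 + 2482176·x^3 + 1931264·x^4 + 786432·x^5 + 131072·x^6) + (13728 + 74144·x + 156160·x^2 + 161280·x^3 + 81920·x^4 + 16384·x^5)·Dx + (13546 + 87008·x + 228848·x^2 + 316416·x^3 + 242944·x^4 + 98304·x^5 + 16384·x^6)·Dx^2 + (858 + 4634·x + 9760·x^2 + 10080·x^3 + 5120·x^4 + 1024·x^5)·Dx^3 + (471 + 2910·x + 7439·x^2 + 10080·x^3 + 7640·x^4 + 3072·x^5 + 512·x^6)·Dx^4  (order 4).
h: a_k = -3, 3, 69, -45, -123, 63, 377/5, …
ICs: h(0) = -3, h′(0) = 3, h′′(0) = 138, h′′′(0) = -270.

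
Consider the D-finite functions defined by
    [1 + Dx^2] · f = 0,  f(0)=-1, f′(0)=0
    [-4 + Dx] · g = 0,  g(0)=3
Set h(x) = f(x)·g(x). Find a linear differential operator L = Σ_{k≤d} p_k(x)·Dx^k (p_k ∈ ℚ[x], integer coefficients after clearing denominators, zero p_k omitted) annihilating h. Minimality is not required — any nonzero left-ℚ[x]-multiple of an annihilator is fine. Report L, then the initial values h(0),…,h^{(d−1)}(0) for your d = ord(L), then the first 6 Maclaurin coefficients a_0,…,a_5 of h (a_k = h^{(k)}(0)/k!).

L = 17 - 8·Dx + Dx^2  (order 2).
h: a_k = -3, -12, -45/2, -26, -161/8, -101/10, …
ICs: h(0) = -3, h′(0) = -12.

f: a_k = -1, 0, 1/2, 0, -1/24, 0, …
g: a_k = 3, 12, 24, 32, 32, 128/5, …
h₀=f·g: eliminate ⇒ L₀, order ≤ 2·1.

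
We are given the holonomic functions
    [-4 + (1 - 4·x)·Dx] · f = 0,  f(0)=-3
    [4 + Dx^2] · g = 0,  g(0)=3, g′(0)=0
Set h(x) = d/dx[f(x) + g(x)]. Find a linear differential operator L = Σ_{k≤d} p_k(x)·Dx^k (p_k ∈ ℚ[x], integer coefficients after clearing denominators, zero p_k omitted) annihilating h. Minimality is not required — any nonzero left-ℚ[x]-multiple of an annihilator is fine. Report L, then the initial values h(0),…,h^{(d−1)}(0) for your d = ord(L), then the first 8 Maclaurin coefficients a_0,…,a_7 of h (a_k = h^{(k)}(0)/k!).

f: a_k = -3, -12, -48, -192, -768, -3072, -12288, -49152, …
g: a_k = 3, 0, -6, 0, 2, 0, -4/15, 0, …
Sum ⇒ L₀ = lclm(L_f,L_g) in ℚ(x)⟨Dx⟩.
Differentiate: ansatz ord ≤ ord L₀ ⇒ L.
L = (1568 - 256·x + 512·x^2) + (-100 + 432·x - 192·x^2 + 256·x^3)·Dx + (392 - 64·x + 128·x^2)·Dx^2 + (-25 + 108·x - 48·x^2 + 64·x^3)·Dx^3  (order 3).
h: a_k = -12, -108, -576, -3064, -15360, -368648/5, -344064, -165150704/105, …
ICs: h(0) = -12, h′(0) = -108, h′′(0) = -1152.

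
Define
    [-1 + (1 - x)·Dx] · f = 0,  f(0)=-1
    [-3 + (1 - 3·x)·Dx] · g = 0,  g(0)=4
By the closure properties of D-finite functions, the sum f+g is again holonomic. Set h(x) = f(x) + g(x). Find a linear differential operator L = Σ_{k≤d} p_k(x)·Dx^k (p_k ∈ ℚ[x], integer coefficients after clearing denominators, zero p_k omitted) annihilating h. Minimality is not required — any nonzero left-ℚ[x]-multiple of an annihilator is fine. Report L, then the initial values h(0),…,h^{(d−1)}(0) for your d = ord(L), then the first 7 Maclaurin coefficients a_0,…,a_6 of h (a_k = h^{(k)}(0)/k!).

f: a_k = -1, -1, -1, -1, -1, -1, -1, …
g: a_k = 4, 12, 36, 108, 324, 972, 2916, …
h₀=f+g: left-lcm gives L₀, ord ≤ 2.
L = -6 + (8 - 12·x)·Dx + (-1 + 4·x - 3·x^2)·Dx^2  (order 2).
h: a_k = 3, 11, 35, 107, 323, 971, 2915, …
ICs: h(0) = 3, h′(0) = 11.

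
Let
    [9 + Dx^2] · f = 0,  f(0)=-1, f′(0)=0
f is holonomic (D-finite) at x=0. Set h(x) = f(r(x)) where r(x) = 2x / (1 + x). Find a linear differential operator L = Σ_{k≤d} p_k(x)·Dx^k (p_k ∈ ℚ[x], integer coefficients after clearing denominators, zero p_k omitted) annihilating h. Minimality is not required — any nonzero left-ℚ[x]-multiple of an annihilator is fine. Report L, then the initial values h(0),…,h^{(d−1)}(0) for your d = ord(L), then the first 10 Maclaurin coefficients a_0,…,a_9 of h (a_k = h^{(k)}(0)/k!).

f: a_k = -1, 0, 9/2, 0, -27/8, 0, 81/80, 0, -729/4480, 0, …
Change of var in L_f (x↦r) gives L₀.
L = 36 + (2 + 6·x + 6·x^2 + 2·x^3)·Dx + (1 + 4·x + 6·x^2 + 4·x^3 + x^4)·Dx^2  (order 2).
h: a_k = -1, 0, 18, -36, 0, 144, -1926/5, 2916/5, -3114/7, -14544/35, …
ICs: h(0) = -1, h′(0) = 0.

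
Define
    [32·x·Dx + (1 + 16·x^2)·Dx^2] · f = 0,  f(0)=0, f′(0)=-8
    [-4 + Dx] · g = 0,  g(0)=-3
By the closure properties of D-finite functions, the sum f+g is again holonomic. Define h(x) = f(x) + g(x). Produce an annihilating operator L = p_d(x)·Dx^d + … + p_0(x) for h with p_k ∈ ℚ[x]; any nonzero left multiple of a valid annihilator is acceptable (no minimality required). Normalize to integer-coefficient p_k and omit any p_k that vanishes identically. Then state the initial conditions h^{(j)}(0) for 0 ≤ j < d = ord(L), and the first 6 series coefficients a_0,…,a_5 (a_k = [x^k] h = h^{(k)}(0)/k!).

L = (32 - 256·x - 512·x^2)·Dx + (-12 + 48·x + 64·x^2 - 256·x^3)·Dx^2 + (1 + 4·x + 16·x^2 + 64·x^3)·Dx^3  (order 3).
h: a_k = -3, -20, -24, 32/3, -32, -2176/5, …
ICs: h(0) = -3, h′(0) = -20, h′′(0) = -48.

f: a_k = 0, -8, 0, 128/3, 0, -2048/5, …
g: a_k = -3, -12, -24, -32, -32, -128/5, …
Weyl lclm of L_f,L_g ⇒ L₀ (ord ≤ 3).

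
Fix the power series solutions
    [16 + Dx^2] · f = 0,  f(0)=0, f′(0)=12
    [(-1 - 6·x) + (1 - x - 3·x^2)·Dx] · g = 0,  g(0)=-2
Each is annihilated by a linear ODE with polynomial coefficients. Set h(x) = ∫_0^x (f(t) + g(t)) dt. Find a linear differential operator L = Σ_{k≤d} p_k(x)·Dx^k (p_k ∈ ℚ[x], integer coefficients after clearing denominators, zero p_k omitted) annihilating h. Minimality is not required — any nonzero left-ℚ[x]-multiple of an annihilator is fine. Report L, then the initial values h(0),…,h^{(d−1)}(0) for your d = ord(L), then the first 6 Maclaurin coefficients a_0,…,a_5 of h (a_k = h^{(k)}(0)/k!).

L = (-464 - 2816·x - 416·x^2 - 2112·x^3 - 5760·x^4 - 6912·x^5)·Dx + (192 - 304·x - 672·x^2 + 1312·x^3 + 1008·x^4 - 3456·x^5 - 3456·x^6)·Dx^2 + (-29 - 176·x - 26·x^2 - 132·x^3 - 360·x^4 - 432·x^5)·Dx^3 + (12 - 19·x - 42·x^2 + 82·x^3 + 63·x^4 - 216·x^5 - 216·x^6)·Dx^4  (order 4).
h: a_k = 0, -2, 5, -8/3, -23/2, -38/5, …
ICs: h(0) = 0, h′(0) = -2, h′′(0) = 10, h′′′(0) = -16.

f: a_k = 0, 12, 0, -32, 0, 128/5, …
g: a_k = -2, -2, -8, -14, -38, -80, …
Sum ⇒ L₀ = lclm(L_f,L_g) in ℚ(x)⟨Dx⟩.
h=∫h₀ ⇒ L = L₀·Dx.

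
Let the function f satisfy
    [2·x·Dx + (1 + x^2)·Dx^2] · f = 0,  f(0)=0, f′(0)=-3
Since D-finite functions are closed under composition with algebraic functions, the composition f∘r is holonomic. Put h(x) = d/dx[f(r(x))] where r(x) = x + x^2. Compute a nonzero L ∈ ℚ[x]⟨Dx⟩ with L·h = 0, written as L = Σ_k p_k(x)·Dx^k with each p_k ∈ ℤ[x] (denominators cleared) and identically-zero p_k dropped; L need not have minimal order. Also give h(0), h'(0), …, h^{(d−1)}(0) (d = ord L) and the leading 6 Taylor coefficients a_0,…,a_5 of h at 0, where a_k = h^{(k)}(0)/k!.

L = (-2 + 2·x + 8·x^2 + 12·x^3 + 6·x^4) + (1 + 2·x + x^2 + 4·x^3 + 5·x^4 + 2·x^5)·Dx  (order 1).
h: a_k = -3, -6, 3, 12, 12, -12, …
ICs: h(0) = -3.

f: a_k = 0, -3, 0, 1, 0, -3/5, …
Change of var in L_f (x↦r) gives L₀.
Derive L from L₀ (diff closure).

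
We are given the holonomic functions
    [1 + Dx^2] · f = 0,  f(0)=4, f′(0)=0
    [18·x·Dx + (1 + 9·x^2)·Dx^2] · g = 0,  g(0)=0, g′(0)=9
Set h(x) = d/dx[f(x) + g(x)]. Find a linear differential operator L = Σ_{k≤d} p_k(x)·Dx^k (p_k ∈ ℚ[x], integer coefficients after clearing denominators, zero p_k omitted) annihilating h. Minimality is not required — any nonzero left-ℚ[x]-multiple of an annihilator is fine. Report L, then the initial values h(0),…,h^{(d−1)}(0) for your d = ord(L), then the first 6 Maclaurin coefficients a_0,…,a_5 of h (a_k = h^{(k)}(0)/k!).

L = (-1926·x + 17820·x^3 + 1458·x^5) + (-17 + 351·x^2 + 4617·x^4 + 729·x^6)·Dx + (-1926·x + 17820·x^3 + 1458·x^5)·Dx^2 + (-17 + 351·x^2 + 4617·x^4 + 729·x^6)·Dx^3  (order 3).
h: a_k = 9, -4, -81, 2/3, 729, -1/30, …
ICs: h(0) = 9, h′(0) = -4, h′′(0) = -162.

f: a_k = 4, 0, -2, 0, 1/6, 0, …
g: a_k = 0, 9, 0, -27, 0, 729/5, …
h₀=f+g: left-lcm gives L₀, ord ≤ 4.
h₀' ⇒ L via d/dx closure of L₀.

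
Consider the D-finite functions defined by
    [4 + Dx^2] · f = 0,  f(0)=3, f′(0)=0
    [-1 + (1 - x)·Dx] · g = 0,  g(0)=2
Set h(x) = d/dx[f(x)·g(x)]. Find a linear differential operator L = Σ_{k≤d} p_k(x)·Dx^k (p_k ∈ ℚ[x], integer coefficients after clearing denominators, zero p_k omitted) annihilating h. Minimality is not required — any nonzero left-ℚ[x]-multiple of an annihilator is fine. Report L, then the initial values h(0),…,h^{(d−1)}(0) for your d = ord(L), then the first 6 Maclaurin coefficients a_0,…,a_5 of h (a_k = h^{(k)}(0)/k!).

L = (2 - 8·x + 4·x^2) + (-2 + 2·x)·Dx + (1 - 2·x + x^2)·Dx^2  (order 2).
h: a_k = 6, -12, -18, -8, -10, -76/5, …
ICs: h(0) = 6, h′(0) = -12.

f: a_k = 3, 0, -6, 0, 2, 0, …
g: a_k = 2, 2, 2, 2, 2, 2, …
f·g: L₀ = L_f ⊗_s L_g, ord ≤ 2·1.
h=h₀': d/dx-closure on L₀ ⇒ L.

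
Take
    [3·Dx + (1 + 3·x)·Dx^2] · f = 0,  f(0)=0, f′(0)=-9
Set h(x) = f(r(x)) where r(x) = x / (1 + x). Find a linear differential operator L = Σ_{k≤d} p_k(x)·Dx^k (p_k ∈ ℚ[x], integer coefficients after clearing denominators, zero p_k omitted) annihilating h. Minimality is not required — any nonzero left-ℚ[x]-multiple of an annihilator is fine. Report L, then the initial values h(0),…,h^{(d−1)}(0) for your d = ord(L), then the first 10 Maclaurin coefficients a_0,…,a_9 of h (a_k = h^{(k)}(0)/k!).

L = (5 + 8·x)·Dx + (1 + 5·x + 4·x^2)·Dx^2  (order 2).
h: a_k = 0, -9, 45/2, -63, 765/4, -3069/5, 4095/2, -49149/7, 196605/8, -87381, …
ICs: h(0) = 0, h′(0) = -9.

f: a_k = 0, -9, 27/2, -27, 243/4, -729/5, 729/2, -6561/7, 19683/8, -6561, …
L₀ from L_f via x↦r, Dx↦r'^{-1}Dx.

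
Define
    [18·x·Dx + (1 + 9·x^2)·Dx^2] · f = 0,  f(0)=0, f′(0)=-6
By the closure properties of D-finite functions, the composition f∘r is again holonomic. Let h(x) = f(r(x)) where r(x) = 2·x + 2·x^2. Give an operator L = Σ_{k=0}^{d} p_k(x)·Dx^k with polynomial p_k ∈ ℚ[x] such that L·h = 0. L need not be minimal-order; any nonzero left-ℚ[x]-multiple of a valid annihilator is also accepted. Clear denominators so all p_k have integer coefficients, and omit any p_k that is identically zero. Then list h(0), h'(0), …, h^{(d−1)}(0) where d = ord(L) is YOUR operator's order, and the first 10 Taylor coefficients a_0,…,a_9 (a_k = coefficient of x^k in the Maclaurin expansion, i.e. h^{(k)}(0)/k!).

L = (-2 + 72·x + 288·x^2 + 432·x^3 + 216·x^4)·Dx + (1 + 2·x + 36·x^2 + 144·x^3 + 180·x^4 + 72·x^5)·Dx^2  (order 2).
h: a_k = 0, -12, -12, 144, 432, -13392/5, -15408, 342144/7, 528768, -575424, …
ICs: h(0) = 0, h′(0) = -12.

f: a_k = 0, -6, 0, 18, 0, -486/5, 0, 4374/7, 0, -4374, …
h₀=f(r): pull back L_f along r ⇒ L₀.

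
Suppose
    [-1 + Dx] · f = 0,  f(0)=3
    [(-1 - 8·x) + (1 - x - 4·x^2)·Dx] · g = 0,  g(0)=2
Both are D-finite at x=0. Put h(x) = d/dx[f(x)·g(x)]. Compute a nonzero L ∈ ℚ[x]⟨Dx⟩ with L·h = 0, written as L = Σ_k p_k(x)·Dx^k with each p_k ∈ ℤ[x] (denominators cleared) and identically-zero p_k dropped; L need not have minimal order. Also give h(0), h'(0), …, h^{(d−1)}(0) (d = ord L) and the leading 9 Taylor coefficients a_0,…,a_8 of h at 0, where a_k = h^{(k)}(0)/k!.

f: a_k = 3, 3, 3/2, 1/2, 1/8, 1/40, 1/240, 1/1680, 1/13440, …
g: a_k = 2, 2, 10, 18, 58, 130, 362, 882, 2330, …
L₀ := L_f ⊗_s L_g (sym. prod.), ord ≤ 1.
Derive L from L₀ (diff closure).
L = (13 + 36·x + 65·x^2 - 56·x^3 + 16·x^4) + (-2 - 5·x + 19·x^2 + 24·x^3 - 16·x^4)·Dx  (order 1).
h: a_k = 12, 78, 264, 977, 5963/2, 188797/20, 831287/30, 68891713/840, 788834021/3360, …
ICs: h(0) = 12.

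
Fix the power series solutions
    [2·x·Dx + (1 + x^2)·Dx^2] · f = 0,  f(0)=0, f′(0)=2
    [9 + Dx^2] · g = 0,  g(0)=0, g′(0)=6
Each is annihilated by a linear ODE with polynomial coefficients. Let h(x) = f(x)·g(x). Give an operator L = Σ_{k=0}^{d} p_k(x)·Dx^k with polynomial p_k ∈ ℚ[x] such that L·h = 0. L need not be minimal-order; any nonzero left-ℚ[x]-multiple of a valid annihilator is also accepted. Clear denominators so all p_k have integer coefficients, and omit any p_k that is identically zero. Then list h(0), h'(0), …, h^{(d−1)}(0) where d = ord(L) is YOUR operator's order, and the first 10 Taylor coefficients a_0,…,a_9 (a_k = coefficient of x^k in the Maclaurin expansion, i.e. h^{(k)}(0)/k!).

L = (1170 + 3834·x^2 + 4779·x^4 + 2916·x^6 + 729·x^8) + (396·x + 1044·x^3 + 972·x^5 + 324·x^7)·Dx + (220 + 768·x^2 + 1026·x^4 + 648·x^6 + 162·x^8)·Dx^2 + (44·x + 116·x^3 + 108·x^5 + 36·x^7)·Dx^3 + (10 + 38·x^2 + 55·x^4 + 36·x^6 + 9·x^8)·Dx^4  (order 4).
h: a_k = 0, 0, 12, 0, -22, 0, 33/2, 0, -39/4, 0, …
ICs: h(0) = 0, h′(0) = 0, h′′(0) = 24, h′′′(0) = 0.

f: a_k = 0, 2, 0, -2/3, 0, 2/5, 0, -2/7, 0, 2/9, …
g: a_k = 0, 6, 0, -9, 0, 81/20, 0, -243/280, 0, 243/2240, …
Sym-product of L_f,L_g gives L₀ (≤ ord 4).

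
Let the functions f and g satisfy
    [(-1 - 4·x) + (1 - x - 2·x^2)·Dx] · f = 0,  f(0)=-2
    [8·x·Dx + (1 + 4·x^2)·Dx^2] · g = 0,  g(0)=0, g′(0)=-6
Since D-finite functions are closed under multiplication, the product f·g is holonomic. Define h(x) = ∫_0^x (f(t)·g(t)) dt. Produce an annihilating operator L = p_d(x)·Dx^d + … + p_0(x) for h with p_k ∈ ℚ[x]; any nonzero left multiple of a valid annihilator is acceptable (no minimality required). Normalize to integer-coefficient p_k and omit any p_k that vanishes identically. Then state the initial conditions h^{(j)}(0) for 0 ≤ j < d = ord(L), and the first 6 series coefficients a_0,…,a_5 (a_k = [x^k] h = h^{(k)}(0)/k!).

L = (4 + 8·x + 48·x^2)·Dx + (2 + 16·x^2 + 48·x^3)·Dx^2 + (-1 + x - 2·x^2 + 4·x^3 + 8·x^4)·Dx^3  (order 3).
h: a_k = 0, 0, 6, 4, 5, 44/5, …
ICs: h(0) = 0, h′(0) = 0, h′′(0) = 12.

f: a_k = -2, -2, -6, -10, -22, -42, …
g: a_k = 0, -6, 0, 8, 0, -96/5, …
h₀=f·g: eliminate ⇒ L₀, order ≤ 1·2.
∫: right-multiply L₀ by Dx.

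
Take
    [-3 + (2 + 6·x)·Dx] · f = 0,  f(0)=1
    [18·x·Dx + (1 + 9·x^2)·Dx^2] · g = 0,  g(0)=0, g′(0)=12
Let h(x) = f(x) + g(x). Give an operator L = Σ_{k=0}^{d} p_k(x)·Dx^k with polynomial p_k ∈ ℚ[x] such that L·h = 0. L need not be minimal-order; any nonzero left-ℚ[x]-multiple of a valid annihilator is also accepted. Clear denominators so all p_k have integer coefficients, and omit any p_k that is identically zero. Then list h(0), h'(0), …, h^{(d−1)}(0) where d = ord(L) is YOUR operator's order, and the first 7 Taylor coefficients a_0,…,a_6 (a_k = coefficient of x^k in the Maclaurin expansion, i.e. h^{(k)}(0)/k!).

f: a_k = 1, 3/2, -9/8, 27/16, -405/128, 1701/256, -15309/1024, …
g: a_k = 0, 12, 0, -36, 0, 972/5, 0, …
L₀ := lclm(L_f,L_g); ord L₀ ≤ 1+2.
L = (-36 - 270·x + 972·x^2 + 1458·x^3)·Dx + (-33 - 144·x + 270·x^2 + 3888·x^3 + 5103·x^4)·Dx^2 + (-2 + 18·x + 108·x^2 + 324·x^3 + 1134·x^4 + 1458·x^5)·Dx^3  (order 3).
h: a_k = 1, 27/2, -9/8, -549/16, -405/128, 257337/1280, -15309/1024, …
ICs: h(0) = 1, h′(0) = 27/2, h′′(0) = -9/4.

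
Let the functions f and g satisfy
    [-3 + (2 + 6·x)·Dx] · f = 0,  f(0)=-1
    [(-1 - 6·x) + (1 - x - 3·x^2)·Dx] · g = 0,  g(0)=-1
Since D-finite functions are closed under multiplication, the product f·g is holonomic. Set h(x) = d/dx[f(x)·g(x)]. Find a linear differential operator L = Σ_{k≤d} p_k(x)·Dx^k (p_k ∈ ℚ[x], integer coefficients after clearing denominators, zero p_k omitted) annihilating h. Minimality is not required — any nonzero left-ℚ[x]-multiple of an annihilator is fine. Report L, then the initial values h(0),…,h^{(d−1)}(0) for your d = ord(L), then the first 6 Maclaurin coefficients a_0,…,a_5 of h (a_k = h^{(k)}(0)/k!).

f: a_k = -1, -3/2, 9/8, -27/16, 405/128, -1701/256, …
g: a_k = -1, -1, -4, -7, -19, -40, …
Sym-product of L_f,L_g gives L₀ (≤ ord 1).
Differentiate: ansatz ord ≤ ord L₀ ⇒ L.
L = (35 + 378·x + 1053·x^2 + 1350·x^3 + 1215·x^4) + (-10 - 50·x - 54·x^2 + 162·x^3 + 594·x^4 + 486·x^5)·Dx  (order 1).
h: a_k = 5/2, 35/4, 651/16, 3011/32, 90695/256, 388533/512, …
ICs: h(0) = 5/2.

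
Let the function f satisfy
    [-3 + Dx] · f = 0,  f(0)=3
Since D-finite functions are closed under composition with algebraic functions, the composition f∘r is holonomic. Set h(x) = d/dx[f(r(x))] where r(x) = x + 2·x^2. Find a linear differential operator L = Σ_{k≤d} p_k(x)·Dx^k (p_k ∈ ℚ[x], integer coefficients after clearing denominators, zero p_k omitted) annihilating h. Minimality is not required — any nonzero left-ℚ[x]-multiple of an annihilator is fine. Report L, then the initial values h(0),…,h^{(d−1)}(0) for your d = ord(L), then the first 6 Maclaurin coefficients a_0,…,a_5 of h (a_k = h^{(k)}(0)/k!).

L = (7 + 24·x + 48·x^2) + (-1 - 4·x)·Dx  (order 1).
h: a_k = 9, 63, 405/2, 1161/2, 9963/8, 99549/40, …
ICs: h(0) = 9.

f: a_k = 3, 9, 27/2, 27/2, 81/8, 243/40, …
Change of var in L_f (x↦r) gives L₀.
Differentiate: ansatz ord ≤ ord L₀ ⇒ L.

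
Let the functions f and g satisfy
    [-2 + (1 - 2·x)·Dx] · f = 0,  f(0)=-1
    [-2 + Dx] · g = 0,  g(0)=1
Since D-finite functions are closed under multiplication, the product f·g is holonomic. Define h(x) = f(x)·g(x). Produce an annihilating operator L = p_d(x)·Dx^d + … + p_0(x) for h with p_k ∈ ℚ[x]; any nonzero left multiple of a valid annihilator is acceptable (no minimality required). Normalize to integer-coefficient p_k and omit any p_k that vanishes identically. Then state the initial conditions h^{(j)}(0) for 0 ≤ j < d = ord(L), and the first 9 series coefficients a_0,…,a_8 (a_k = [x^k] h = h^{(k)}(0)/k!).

L = (4 - 4·x) + (-1 + 2·x)·Dx  (order 1).
h: a_k = -1, -4, -10, -64/3, -130/3, -1304/15, -7828/45, -21920/63, -219202/315, …
ICs: h(0) = -1.

f: a_k = -1, -2, -4, -8, -16, -32, -64, -128, -256, …
g: a_k = 1, 2, 2, 4/3, 2/3, 4/15, 4/45, 8/315, 2/315, …
h₀=f·g: eliminate ⇒ L₀, order ≤ 1·1.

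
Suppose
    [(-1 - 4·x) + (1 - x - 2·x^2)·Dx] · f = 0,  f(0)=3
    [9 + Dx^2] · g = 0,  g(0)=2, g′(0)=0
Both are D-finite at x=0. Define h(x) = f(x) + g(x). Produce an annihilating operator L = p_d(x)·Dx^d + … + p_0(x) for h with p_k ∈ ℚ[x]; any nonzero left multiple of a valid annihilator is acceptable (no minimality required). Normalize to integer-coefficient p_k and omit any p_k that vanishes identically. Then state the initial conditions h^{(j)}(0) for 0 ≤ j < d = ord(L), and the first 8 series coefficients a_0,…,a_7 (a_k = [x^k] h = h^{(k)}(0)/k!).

f: a_k = 3, 3, 9, 15, 33, 63, 129, 255, …
g: a_k = 2, 0, -9, 0, 27/4, 0, -81/40, 0, …
Sum ⇒ L₀ = lclm(L_f,L_g) in ℚ(x)⟨Dx⟩.
L = (117 + 486·x + 135·x^2 + 360·x^3 + 540·x^4 + 432·x^5) + (-45 + 63·x + 81·x^2 - 153·x^3 - 18·x^4 + 324·x^5 + 216·x^6)·Dx + (13 + 54·x + 15·x^2 + 40·x^3 + 60·x^4 + 48·x^5)·Dx^2 + (-5 + 7·x + 9·x^2 - 17·x^3 - 2·x^4 + 36·x^5 + 24·x^6)·Dx^3  (order 3).
h: a_k = 5, 3, 0, 15, 159/4, 63, 5079/40, 255, …
ICs: h(0) = 5, h′(0) = 3, h′′(0) = 0.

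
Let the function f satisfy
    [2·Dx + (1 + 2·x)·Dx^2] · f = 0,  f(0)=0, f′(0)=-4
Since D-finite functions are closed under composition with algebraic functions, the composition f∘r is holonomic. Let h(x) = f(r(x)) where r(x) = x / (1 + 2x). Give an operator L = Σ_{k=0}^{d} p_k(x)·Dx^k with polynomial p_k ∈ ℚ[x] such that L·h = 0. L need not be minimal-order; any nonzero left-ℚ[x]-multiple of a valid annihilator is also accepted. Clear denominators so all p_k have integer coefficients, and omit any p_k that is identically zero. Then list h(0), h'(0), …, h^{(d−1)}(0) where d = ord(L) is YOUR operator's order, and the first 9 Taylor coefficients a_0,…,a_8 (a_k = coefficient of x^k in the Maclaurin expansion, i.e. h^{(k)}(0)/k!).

L = (6 + 16·x)·Dx + (1 + 6·x + 8·x^2)·Dx^2  (order 2).
h: a_k = 0, -4, 12, -112/3, 120, -1984/5, 1344, -32512/7, 16320, …
ICs: h(0) = 0, h′(0) = -4.

f: a_k = 0, -4, 4, -16/3, 8, -64/5, 64/3, -256/7, 64, …
L₀ from L_f via x↦r, Dx↦r'^{-1}Dx.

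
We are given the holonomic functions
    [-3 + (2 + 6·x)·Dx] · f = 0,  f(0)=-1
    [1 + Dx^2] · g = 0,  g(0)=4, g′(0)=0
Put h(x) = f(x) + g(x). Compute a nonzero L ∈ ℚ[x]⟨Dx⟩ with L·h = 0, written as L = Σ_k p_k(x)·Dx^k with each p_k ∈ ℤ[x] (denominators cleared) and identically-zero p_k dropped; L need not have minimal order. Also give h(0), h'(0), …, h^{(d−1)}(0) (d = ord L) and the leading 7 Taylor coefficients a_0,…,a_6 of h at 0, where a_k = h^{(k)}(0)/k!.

f: a_k = -1, -3/2, 9/8, -27/16, 405/128, -1701/256, 15309/1024, …
g: a_k = 4, 0, -2, 0, 1/6, 0, -1/180, …
h₀=f+g: left-lcm gives L₀, ord ≤ 3.
L = (-93 - 72·x - 108·x^2) + (-10 + 18·x + 216·x^2 + 216·x^3)·Dx + (-93 - 72·x - 108·x^2)·Dx^2 + (-10 + 18·x + 216·x^2 + 216·x^3)·Dx^3  (order 3).
h: a_k = 3, -3/2, -7/8, -27/16, 1279/384, -1701/256, 688649/46080, …
ICs: h(0) = 3, h′(0) = -3/2, h′′(0) = -7/4.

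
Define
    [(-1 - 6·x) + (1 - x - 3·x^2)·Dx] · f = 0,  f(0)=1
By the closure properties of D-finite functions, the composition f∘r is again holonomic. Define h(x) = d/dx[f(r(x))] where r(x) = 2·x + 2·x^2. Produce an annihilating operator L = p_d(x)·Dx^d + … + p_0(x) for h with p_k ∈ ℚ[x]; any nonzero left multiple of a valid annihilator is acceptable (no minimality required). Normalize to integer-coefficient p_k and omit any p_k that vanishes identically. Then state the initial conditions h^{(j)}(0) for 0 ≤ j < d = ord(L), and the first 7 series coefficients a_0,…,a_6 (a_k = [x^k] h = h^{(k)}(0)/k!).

L = (18 + 156·x + 804·x^2 + 2736·x^3 + 4968·x^4 + 4320·x^5 + 1440·x^6) + (-1 - 12·x + 6·x^2 + 268·x^3 + 900·x^4 + 1368·x^5 + 1008·x^6 + 288·x^7)·Dx  (order 1).
h: a_k = 2, 36, 264, 1952, 13320, 86928, 553280, …
ICs: h(0) = 2.

f: a_k = 1, 1, 4, 7, 19, 40, 97, …
f∘r: x↦r, Dx↦Dx/r' in L_f ⇒ L₀.
h=h₀': d/dx-closure on L₀ ⇒ L.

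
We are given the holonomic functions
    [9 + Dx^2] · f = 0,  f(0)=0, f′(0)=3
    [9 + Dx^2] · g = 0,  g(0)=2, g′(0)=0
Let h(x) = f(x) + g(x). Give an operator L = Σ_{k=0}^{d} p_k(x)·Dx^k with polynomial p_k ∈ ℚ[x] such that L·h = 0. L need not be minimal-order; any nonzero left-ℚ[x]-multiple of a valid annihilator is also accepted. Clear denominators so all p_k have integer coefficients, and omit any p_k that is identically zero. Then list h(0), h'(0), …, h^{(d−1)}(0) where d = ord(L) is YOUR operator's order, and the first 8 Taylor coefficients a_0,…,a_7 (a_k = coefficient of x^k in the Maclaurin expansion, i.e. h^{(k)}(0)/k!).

L = 9 + Dx^2  (order 2).
h: a_k = 2, 3, -9, -9/2, 27/4, 81/40, -81/40, -243/560, …
ICs: h(0) = 2, h′(0) = 3.

f: a_k = 0, 3, 0, -9/2, 0, 81/40, 0, -243/560, …
g: a_k = 2, 0, -9, 0, 27/4, 0, -81/40, 0, …
Weyl lclm of L_f,L_g ⇒ L₀ (ord ≤ 4).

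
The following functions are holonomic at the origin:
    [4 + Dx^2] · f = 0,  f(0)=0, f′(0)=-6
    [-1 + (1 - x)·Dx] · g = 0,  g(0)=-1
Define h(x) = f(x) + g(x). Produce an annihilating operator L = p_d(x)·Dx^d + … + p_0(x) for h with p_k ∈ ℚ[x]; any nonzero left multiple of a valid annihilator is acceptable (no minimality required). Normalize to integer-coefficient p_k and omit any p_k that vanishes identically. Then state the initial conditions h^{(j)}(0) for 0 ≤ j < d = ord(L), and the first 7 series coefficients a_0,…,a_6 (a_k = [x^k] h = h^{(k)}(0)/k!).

L = (-20 + 16·x - 8·x^2) + (12 - 28·x + 24·x^2 - 8·x^3)·Dx + (-5 + 4·x - 2·x^2)·Dx^2 + (3 - 7·x + 6·x^2 - 2·x^3)·Dx^3  (order 3).
h: a_k = -1, -7, -1, 3, -1, -9/5, -1, …
ICs: h(0) = -1, h′(0) = -7, h′′(0) = -2.

f: a_k = 0, -6, 0, 4, 0, -4/5, 0, …
g: a_k = -1, -1, -1, -1, -1, -1, -1, …
Weyl lclm of L_f,L_g ⇒ L₀ (ord ≤ 3).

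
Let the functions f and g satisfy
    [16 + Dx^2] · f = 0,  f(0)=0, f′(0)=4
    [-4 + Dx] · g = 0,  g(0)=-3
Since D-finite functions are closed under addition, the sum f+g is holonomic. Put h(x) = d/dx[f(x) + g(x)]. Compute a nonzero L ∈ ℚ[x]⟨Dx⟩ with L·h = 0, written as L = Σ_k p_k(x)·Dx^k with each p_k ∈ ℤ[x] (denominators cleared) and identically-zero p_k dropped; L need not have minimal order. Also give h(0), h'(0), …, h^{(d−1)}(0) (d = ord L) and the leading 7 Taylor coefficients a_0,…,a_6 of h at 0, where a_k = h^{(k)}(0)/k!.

L = 64 - 16·Dx + 4·Dx^2 - Dx^3  (order 3).
h: a_k = -8, -48, -128, -128, -256/3, -512/5, -4096/45, …
ICs: h(0) = -8, h′(0) = -48, h′′(0) = -256.

f: a_k = 0, 4, 0, -32/3, 0, 128/15, 0, …
g: a_k = -3, -12, -24, -32, -32, -128/5, -256/15, …
h₀=f+g: left-lcm gives L₀, ord ≤ 3.
h₀' ⇒ L via d/dx closure of L₀.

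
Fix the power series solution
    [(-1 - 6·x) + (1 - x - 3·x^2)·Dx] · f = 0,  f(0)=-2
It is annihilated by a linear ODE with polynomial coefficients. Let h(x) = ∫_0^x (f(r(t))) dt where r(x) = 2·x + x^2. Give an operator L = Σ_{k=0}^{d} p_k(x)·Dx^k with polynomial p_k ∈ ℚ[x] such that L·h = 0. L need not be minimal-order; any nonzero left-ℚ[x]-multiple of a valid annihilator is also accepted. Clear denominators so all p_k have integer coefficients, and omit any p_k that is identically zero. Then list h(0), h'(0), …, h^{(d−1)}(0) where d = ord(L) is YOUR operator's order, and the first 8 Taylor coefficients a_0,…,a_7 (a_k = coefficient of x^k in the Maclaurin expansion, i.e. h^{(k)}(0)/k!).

f: a_k = -2, -2, -8, -14, -38, -80, -194, -434, …
f∘r: x↦r, Dx↦Dx/r' in L_f ⇒ L₀.
Integrate: L := L₀·Dx.
L = (2 + 26·x + 36·x^2 + 12·x^3)·Dx + (-1 + 2·x + 13·x^2 + 12·x^3 + 3·x^4)·Dx^2  (order 2).
h: a_k = 0, -2, -2, -34/3, -36, -784/5, -1930/3, -19742/7, …
ICs: h(0) = 0, h′(0) = -2.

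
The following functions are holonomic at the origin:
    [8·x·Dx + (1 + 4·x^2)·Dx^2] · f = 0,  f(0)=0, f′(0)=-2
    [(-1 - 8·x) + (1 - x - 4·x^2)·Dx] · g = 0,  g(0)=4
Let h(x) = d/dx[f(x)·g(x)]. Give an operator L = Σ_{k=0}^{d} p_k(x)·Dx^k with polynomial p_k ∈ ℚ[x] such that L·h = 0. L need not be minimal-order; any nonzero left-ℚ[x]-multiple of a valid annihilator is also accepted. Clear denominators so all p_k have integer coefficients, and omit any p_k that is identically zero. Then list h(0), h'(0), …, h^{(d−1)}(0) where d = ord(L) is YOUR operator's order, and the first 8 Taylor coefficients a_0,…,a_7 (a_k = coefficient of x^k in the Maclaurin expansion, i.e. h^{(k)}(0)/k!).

f: a_k = 0, -2, 0, 8/3, 0, -32/5, 0, 128/7, …
g: a_k = 4, 4, 20, 36, 116, 260, 724, 1764, …
h₀=f·g: eliminate ⇒ L₀, order ≤ 2·1.
Differentiate: ansatz ord ≤ ord L₀ ⇒ L.
L = (14 + 408·x^2 + 384·x^3 + 2304·x^4) + (4 + 34·x + 48·x^2 + 280·x^3 + 384·x^4 + 1536·x^5)·Dx + (-1 - 11·x^2 + 16·x^3 + 20·x^4 + 64·x^5 + 192·x^6)·Dx^2  (order 2).
h: a_k = -8, -16, -88, -736/3, -3064/3, -13488/5, -25064/3, -2513216/105, …
ICs: h(0) = -8, h′(0) = -16.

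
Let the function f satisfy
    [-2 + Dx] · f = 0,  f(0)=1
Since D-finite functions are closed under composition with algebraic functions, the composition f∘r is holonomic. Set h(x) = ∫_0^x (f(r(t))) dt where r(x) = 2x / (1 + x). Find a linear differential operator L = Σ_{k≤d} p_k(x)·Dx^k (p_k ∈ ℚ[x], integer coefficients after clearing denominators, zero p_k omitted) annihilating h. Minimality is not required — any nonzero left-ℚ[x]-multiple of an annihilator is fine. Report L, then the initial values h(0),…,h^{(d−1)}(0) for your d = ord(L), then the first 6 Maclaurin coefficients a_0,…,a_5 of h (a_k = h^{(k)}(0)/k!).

f: a_k = 1, 2, 2, 4/3, 2/3, 4/15, …
f∘r: x↦r, Dx↦Dx/r' in L_f ⇒ L₀.
∫: right-multiply L₀ by Dx.
L = -4·Dx + (1 + 2·x + x^2)·Dx^2  (order 2).
h: a_k = 0, 1, 2, 4/3, -1/3, -4/15, …
ICs: h(0) = 0, h′(0) = 1.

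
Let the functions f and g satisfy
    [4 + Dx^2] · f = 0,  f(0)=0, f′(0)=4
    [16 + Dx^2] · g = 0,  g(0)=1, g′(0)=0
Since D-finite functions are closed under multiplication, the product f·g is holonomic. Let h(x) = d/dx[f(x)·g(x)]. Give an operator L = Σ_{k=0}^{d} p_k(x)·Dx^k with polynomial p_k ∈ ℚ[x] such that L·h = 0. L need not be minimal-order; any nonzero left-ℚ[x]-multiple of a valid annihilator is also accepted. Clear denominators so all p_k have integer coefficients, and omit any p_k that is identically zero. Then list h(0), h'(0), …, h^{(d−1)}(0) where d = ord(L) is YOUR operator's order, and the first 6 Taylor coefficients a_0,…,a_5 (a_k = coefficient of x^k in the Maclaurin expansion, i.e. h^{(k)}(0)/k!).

f: a_k = 0, 4, 0, -8/3, 0, 8/15, …
g: a_k = 1, 0, -8, 0, 32/3, 0, …
Sym-product of L_f,L_g gives L₀ (≤ ord 4).
h₀' ⇒ L via d/dx closure of L₀.
L = 144 + 40·Dx^2 + Dx^4  (order 4).
h: a_k = 4, 0, -104, 0, 968/3, 0, …
ICs: h(0) = 4, h′(0) = 0, h′′(0) = -208, h′′′(0) = 0.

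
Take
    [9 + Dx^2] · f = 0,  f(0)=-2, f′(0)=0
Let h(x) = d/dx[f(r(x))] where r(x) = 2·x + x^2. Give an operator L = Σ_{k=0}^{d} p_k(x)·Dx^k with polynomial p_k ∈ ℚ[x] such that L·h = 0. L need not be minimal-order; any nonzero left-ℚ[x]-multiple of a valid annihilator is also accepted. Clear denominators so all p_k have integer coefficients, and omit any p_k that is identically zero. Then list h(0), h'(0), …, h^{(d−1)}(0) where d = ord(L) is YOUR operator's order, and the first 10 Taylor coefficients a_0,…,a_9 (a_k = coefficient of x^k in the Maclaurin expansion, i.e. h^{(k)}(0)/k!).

L = (39 + 144·x + 216·x^2 + 144·x^3 + 36·x^4) + (-3 - 3·x)·Dx + (1 + 2·x + x^2)·Dx^2  (order 2).
h: a_k = 0, 72, 108, -396, -1080, -972/5, 11718/5, 110862/35, -2916/35, -149931/35, …
ICs: h(0) = 0, h′(0) = 72.

f: a_k = -2, 0, 9, 0, -27/4, 0, 81/40, 0, -729/2240, 0, …
f∘r: x↦r, Dx↦Dx/r' in L_f ⇒ L₀.
h₀' ⇒ L via d/dx closure of L₀.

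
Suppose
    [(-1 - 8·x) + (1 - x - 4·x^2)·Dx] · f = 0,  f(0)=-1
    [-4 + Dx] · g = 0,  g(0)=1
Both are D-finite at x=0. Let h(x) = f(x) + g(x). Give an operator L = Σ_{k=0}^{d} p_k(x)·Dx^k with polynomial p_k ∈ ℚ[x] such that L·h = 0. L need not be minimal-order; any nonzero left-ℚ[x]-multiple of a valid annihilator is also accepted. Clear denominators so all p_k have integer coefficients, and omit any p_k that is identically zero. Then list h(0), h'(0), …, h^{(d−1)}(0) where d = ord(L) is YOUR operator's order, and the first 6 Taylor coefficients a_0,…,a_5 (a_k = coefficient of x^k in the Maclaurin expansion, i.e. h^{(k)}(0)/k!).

L = (-24 + 16·x - 576·x^2 - 512·x^3) + (-6 + 56·x + 208·x^2 - 128·x^3 - 256·x^4)·Dx + (3 - 15·x - 16·x^2 + 64·x^3 + 64·x^4)·Dx^2  (order 2).
h: a_k = 0, 3, 3, 5/3, -55/3, -847/15, …
ICs: h(0) = 0, h′(0) = 3.

f: a_k = -1, -1, -5, -9, -29, -65, …
g: a_k = 1, 4, 8, 32/3, 32/3, 128/15, …
Sum ⇒ L₀ = lclm(L_f,L_g) in ℚ(x)⟨Dx⟩.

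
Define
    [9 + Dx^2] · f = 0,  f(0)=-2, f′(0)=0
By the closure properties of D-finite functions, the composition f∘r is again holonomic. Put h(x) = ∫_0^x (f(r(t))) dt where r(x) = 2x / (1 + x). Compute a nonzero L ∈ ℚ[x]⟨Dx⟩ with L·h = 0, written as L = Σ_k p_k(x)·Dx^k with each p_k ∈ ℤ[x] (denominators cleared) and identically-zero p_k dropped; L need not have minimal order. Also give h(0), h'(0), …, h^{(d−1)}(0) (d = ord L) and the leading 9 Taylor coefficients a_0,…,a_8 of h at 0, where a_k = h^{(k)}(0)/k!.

L = 36·Dx + (2 + 6·x + 6·x^2 + 2·x^3)·Dx^2 + (1 + 4·x + 6·x^2 + 4·x^3 + x^4)·Dx^3  (order 3).
h: a_k = 0, -2, 0, 12, -18, 0, 48, -3852/35, 729/5, …
ICs: h(0) = 0, h′(0) = -2, h′′(0) = 0.

f: a_k = -2, 0, 9, 0, -27/4, 0, 81/40, 0, -729/2240, …
Change of var in L_f (x↦r) gives L₀.
h=∫₀ˣh₀: take L = L₀·Dx.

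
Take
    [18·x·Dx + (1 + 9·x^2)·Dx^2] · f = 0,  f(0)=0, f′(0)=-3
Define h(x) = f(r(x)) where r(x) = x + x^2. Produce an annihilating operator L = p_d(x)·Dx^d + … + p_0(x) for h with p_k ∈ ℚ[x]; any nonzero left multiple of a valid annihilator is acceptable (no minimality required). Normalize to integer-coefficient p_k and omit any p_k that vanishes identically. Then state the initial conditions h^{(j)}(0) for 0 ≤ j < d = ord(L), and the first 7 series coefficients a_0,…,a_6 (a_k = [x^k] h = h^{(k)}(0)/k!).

f: a_k = 0, -3, 0, 9, 0, -243/5, 0, …
f∘r: x↦r, Dx↦Dx/r' in L_f ⇒ L₀.
L = (-2 + 18·x + 72·x^2 + 108·x^3 + 54·x^4)·Dx + (1 + 2·x + 9·x^2 + 36·x^3 + 45·x^4 + 18·x^5)·Dx^2  (order 2).
h: a_k = 0, -3, -3, 9, 27, -108/5, -234, …
ICs: h(0) = 0, h′(0) = -3.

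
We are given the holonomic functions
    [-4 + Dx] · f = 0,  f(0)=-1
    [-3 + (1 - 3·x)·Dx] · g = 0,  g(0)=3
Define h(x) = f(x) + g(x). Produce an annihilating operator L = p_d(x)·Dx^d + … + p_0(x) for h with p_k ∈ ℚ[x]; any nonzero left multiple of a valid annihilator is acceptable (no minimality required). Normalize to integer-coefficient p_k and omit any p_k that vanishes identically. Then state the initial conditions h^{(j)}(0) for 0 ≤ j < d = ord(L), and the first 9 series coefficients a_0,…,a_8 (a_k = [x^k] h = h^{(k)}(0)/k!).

f: a_k = -1, -4, -8, -32/3, -32/3, -128/15, -256/45, -1024/315, -512/315, …
g: a_k = 3, 9, 27, 81, 243, 729, 2187, 6561, 19683, …
L₀ := lclm(L_f,L_g); ord L₀ ≤ 1+1.
L = (24 + 144·x) + (-2 - 96·x + 144·x^2)·Dx + (-1 + 15·x - 36·x^2)·Dx^2  (order 2).
h: a_k = 2, 5, 19, 211/3, 697/3, 10807/15, 98159/45, 2065691/315, 6199633/315, …
ICs: h(0) = 2, h′(0) = 5.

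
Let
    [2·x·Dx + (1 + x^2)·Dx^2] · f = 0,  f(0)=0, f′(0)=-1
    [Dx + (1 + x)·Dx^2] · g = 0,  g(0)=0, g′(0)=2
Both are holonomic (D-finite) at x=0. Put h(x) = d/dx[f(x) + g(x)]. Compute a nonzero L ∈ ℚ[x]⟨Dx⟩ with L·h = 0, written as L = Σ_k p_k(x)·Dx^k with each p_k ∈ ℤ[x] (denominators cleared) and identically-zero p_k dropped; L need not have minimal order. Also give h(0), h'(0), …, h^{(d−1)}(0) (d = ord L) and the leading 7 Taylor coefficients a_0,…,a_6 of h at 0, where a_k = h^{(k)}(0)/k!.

f: a_k = 0, -1, 0, 1/3, 0, -1/5, 0, …
g: a_k = 0, 2, -1, 2/3, -1/2, 2/5, -1/3, …
h₀=f+g: left-lcm gives L₀, ord ≤ 4.
h=h₀': d/dx-closure on L₀ ⇒ L.
L = (-2 - 6·x + 6·x^2 + 2·x^3) + (-4 - 4·x + 12·x^3 + 4·x^4)·Dx + (-1 + x + 2·x^2 + 2·x^3 + 3·x^4 + x^5)·Dx^2  (order 2).
h: a_k = 1, -2, 3, -2, 1, -2, 3, …
ICs: h(0) = 1, h′(0) = -2.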